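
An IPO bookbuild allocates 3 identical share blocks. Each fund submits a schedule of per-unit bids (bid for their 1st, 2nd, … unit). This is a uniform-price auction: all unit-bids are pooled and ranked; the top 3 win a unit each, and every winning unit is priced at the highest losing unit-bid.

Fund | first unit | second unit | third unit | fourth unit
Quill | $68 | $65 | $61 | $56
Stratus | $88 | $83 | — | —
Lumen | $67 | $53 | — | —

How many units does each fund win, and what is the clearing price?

Merging the schedules and taking the best 3: 88 (Stratus-1), 83 (Stratus-2), 68 (Quill-1)
Highest rejected unit-bid = $67.
Allocation: Quill 1, Stratus 2.

Quill 1, Stratus 2; clearing price $67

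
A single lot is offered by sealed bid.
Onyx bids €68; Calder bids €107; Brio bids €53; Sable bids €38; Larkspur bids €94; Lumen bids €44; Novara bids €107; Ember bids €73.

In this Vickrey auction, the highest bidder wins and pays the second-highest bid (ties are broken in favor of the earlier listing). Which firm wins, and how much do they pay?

Calder pays €107

Bids in order: 107 (Calder) > 107 (Novara) > 94 (Larkspur) > 73 (Ember) > 68 (Onyx) > 53 (Brio) > …
Calder and Novara tie at €107; tie-break gives it to Calder.
Second-price: Calder pays Novara's bid of €107.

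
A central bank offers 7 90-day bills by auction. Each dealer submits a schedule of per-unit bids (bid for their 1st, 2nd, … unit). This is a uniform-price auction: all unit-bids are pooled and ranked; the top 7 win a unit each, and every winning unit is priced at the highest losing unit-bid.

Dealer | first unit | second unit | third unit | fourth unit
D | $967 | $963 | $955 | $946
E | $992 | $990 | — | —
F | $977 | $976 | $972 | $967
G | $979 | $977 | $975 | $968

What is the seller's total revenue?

Total revenue: $6,804

Pooled unit-bids ranked (top 7): 992 (E-1), 990 (E-2), 979 (G-1), 977 (F-1), 977 (G-2), 976 (F-2), 975 (G-3)
The (k+1)-th unit-bid is $972.
Allocation: E 2, F 2, G 3. Every unit priced at $972.
Revenue = 7 × 972 = $6,804.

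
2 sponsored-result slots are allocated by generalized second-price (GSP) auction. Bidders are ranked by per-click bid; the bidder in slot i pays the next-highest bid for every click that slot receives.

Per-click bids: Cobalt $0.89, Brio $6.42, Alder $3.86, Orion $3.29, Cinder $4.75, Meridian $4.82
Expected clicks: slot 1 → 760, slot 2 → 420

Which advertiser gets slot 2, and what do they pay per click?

Per-click bids in order: $6.42 (Brio) > $4.82 (Meridian) > $4.75 (Cinder) > …
Slot 2 goes to the second-ranked bidder, Meridian, who pays the next bid down: $4.75/click.

Meridian; $4.75 per click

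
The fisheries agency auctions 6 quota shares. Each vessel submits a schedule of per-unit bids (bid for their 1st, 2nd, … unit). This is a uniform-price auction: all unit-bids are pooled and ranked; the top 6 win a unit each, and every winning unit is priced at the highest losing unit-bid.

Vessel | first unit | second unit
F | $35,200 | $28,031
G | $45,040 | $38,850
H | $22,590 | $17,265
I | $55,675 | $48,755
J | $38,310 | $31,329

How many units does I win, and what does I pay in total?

I: 2 units, pays $62,658

Pooled unit-bids ranked (top 6): 55,675 (I-1), 48,755 (I-2), 45,040 (G-1), 38,850 (G-2), 38,310 (J-1), 35,200 (F-1)
The (k+1)-th unit-bid is $31,329.
I wins 2 unit(s) at $31,329 each.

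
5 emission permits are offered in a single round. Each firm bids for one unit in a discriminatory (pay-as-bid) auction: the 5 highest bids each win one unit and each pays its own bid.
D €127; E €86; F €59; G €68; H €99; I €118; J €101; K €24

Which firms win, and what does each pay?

D €127, I €118, J €101, H €99, E €86

Ordering the bids: 127 (D), 118 (I), 101 (J), 99 (H), 86 (E), 68 (G), 59 (F), …
Winners (5 units): D, I, J, H, E.
Each winner pays its own bid: D €127, I €118, J €101, H €99, E €86.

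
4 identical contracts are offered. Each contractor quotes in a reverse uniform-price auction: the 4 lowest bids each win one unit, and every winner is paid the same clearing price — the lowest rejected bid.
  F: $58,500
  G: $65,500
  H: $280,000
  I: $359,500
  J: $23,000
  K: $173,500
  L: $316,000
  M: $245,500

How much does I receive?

Bids ranked low→high: 23,000 (J), 58,500 (F), 65,500 (G), 173,500 (K), 245,500 (M), 280,000 (H), …
The 4 lowest are J, F, G, K.
Clearing price = lowest rejected bid = $245,500.
I does not win → is paid $0.

I is paid $0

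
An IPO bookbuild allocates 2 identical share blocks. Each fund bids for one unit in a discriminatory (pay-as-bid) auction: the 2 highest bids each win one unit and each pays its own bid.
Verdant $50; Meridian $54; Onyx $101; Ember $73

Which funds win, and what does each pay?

Bids ranked high→low: 101 (Onyx), 73 (Ember), 54 (Meridian), 50 (Verdant)
Winners (2 units): Onyx, Ember.
Each winner pays its own bid: Onyx $101, Ember $73.

Onyx $101, Ember $73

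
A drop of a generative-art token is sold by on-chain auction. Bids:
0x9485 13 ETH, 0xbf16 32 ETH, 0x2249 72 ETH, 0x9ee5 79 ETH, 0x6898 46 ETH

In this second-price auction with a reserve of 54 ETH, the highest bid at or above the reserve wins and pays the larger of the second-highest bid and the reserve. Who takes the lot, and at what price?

0x9ee5 pays 72 ETH

Bids ranked: 79 (0x9ee5) > 72 (0x2249) > 46 (0x6898) > 32 (0xbf16) > 13 (0x9485)
0x9ee5 has the top bid at or above the reserve (79 ETH).
Second-highest bid 72 ETH exceeds the reserve 54 ETH → payment 72 ETH.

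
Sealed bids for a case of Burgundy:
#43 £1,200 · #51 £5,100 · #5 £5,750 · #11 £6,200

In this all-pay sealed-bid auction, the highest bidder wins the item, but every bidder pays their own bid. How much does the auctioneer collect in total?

Total revenue: £18,250

Bids in order: 6,200 (#11) > 5,750 (#5) > 5,100 (#51) > 1,200 (#43)
Every bidder forfeits their bid regardless of winning.
Revenue = 1,200 + 5,100 + 5,750 + 6,200 = £18,250.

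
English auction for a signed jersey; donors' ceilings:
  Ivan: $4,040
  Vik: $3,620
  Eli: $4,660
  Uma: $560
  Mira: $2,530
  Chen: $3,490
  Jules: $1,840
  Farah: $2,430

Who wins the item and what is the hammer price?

Limits ranked: 4,660 (Eli) > 4,040 (Ivan) > 3,620 (Vik) > 3,490 (Chen) > 2,530 (Mira) > 2,430 (Farah) > …
Bidding ends when Ivan exits at $4,040; Eli takes it.

Eli wins at $4,040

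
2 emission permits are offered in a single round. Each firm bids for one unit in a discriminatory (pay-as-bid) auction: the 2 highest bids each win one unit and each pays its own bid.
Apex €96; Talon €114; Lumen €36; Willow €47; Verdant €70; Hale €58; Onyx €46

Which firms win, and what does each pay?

Sorting: 114 (Talon), 96 (Apex), 70 (Verdant), 58 (Hale), …
The 2 highest are Talon, Apex.
Each winner pays its own bid: Talon €114, Apex €96.

Talon €114, Apex €96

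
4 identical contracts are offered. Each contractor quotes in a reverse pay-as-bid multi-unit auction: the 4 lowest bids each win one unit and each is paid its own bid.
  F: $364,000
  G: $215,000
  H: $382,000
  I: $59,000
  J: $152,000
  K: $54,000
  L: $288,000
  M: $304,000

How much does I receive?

I is paid $59,000

Ordering the bids: 54,000 (K), 59,000 (I), 152,000 (J), 215,000 (G), 288,000 (L), 304,000 (M), …
Lowest 4: K, I, J, G.
I wins → own bid $59,000.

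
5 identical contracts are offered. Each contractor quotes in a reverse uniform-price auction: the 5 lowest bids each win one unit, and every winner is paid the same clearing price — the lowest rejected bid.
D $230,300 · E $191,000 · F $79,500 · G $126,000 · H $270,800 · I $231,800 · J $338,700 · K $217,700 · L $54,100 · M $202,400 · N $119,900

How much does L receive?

Sorting: 54,100 (L), 79,500 (F), 119,900 (N), 126,000 (G), 191,000 (E), 202,400 (M), 217,700 (K), …
Lowest 5: L, F, N, G, E.
Clearing price = lowest rejected bid = $202,400.
L wins → is paid $202,400.

L is paid $202,400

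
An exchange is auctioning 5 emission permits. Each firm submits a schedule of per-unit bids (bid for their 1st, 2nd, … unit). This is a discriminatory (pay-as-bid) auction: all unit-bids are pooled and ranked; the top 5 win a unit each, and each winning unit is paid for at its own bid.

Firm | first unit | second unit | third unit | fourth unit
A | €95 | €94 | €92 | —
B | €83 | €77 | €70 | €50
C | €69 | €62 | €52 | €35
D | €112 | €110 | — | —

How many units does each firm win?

A 3, D 2

All unit-bids, highest first — top 5: 112 (D-1), 110 (D-2), 95 (A-1), 94 (A-2), 92 (A-3)
Next rejected bid: €83 (not a price — pay-as-bid).
Allocation: A 3, D 2.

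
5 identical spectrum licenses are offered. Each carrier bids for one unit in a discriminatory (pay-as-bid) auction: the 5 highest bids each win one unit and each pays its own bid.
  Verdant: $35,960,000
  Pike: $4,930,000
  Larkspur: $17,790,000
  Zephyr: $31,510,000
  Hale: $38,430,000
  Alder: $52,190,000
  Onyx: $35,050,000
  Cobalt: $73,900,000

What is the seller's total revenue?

Total revenue: $235,530,000

Bids ranked high→low: 73,900,000 (Cobalt), 52,190,000 (Alder), 38,430,000 (Hale), 35,960,000 (Verdant), 35,050,000 (Onyx), 31,510,000 (Zephyr), 17,790,000 (Larkspur), …
Top 5: Cobalt, Alder, Hale, Verdant, Onyx.
Total revenue = 73,900,000 + 52,190,000 + 38,430,000 + 35,960,000 + 35,050,000 = $235,530,000.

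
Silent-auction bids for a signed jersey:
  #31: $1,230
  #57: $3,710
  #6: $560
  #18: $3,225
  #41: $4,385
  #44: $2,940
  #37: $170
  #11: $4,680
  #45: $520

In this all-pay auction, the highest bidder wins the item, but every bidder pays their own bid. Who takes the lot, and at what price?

Rule: the highest bidder wins the item, but every bidder pays their own bid.
Sorting bids: 4,680 (#11) > 4,385 (#41) > 3,710 (#57) > 3,225 (#18) > 2,940 (#44) > 1,230 (#31) > …
#11 is highest and takes the item; every bidder forfeits their bid.

#11 pays $4,680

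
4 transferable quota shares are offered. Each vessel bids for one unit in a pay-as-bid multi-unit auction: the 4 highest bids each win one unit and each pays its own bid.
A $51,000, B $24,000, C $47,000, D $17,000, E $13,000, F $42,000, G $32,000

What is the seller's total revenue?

Ordering the bids: 51,000 (A), 47,000 (C), 42,000 (F), 32,000 (G), 24,000 (B), 17,000 (D), …
Top 4: A, C, F, G.
Total revenue = 51,000 + 47,000 + 42,000 + 32,000 = $172,000.

Total revenue: $172,000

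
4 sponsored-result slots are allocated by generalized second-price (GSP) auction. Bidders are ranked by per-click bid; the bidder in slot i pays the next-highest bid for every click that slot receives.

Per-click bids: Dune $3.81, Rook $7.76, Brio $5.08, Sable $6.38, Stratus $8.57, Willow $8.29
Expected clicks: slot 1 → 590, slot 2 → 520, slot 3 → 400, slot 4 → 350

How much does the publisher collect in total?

Total revenue: $13256.30

Per-click bids in order: $8.57 (Stratus) > $8.29 (Willow) > $7.76 (Rook) > $6.38 (Sable) > $5.08 (Brio) > …
Slot 1: Stratus pays $8.29 × 590 = $4891.10
Slot 2: Willow pays $7.76 × 520 = $4035.20
Slot 3: Rook pays $6.38 × 400 = $2552.00
Slot 4: Sable pays $5.08 × 350 = $1778.00
Total = $13256.30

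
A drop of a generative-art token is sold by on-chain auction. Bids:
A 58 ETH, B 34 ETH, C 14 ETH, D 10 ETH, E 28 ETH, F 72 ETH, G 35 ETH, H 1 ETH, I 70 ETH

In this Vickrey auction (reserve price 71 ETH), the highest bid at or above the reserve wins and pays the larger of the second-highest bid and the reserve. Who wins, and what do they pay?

F pays 71 ETH

Rule: the highest bid at or above the reserve wins and pays the larger of the second-highest bid and the reserve.
Sorting bids: 72 (F) > 70 (I) > 58 (A) > 35 (G) > 34 (B) > 28 (E) > …
F has the top bid at or above the reserve (72 ETH).
max(second-highest 70 ETH, reserve 71 ETH) = 71 ETH.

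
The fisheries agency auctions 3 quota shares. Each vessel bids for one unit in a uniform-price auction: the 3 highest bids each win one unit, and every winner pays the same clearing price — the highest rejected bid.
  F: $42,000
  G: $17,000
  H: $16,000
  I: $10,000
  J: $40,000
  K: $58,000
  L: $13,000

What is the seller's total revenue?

Total revenue: $51,000

Bids ranked high→low: 58,000 (K), 42,000 (F), 40,000 (J), 17,000 (G), 16,000 (H), …
The 3 highest are K, F, J.
First losing bid is G's $17,000, which sets the uniform price.
Total revenue = 3 × $17,000 = $51,000.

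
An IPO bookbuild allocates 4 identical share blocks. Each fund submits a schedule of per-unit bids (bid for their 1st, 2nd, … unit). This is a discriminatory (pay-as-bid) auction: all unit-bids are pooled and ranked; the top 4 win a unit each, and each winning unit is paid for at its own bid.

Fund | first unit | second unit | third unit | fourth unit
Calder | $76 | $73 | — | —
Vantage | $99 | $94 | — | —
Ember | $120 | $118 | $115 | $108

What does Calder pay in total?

Pooled unit-bids ranked (top 4): 120 (Ember-1), 118 (Ember-2), 115 (Ember-3), 108 (Ember-4)
Next rejected bid: $99 (not a price — pay-as-bid).
Calder wins no units.

Calder pays $0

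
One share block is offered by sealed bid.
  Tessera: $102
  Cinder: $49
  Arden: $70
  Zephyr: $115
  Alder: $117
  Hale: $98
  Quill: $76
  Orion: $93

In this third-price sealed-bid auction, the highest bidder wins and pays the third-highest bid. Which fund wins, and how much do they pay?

Third-price sealed-bid auction: the highest bidder wins and pays the third-highest bid.
Sorting bids: 117 (Alder) > 115 (Zephyr) > 102 (Tessera) > 98 (Hale) > 93 (Orion) > 76 (Quill) > …
Alder wins; payment is bid #3 in the ranking = $102.

Alder pays $102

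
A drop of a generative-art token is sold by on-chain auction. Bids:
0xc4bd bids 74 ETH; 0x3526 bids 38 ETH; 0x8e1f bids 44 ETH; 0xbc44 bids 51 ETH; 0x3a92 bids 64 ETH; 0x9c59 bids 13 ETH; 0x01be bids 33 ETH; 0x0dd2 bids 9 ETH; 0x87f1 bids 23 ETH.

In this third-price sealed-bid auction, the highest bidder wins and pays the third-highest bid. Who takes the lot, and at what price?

0xc4bd pays 51 ETH

Bids in order: 74 (0xc4bd) > 64 (0x3a92) > 51 (0xbc44) > 44 (0x8e1f) > 38 (0x3526) > 33 (0x01be) > …
0xc4bd wins; payment is bid #3 in the ranking = 51 ETH.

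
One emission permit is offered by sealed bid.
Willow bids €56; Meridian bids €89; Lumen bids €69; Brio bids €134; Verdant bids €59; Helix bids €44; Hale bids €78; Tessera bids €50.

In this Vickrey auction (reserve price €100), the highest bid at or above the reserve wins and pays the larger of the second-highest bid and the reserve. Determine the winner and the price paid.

Rule: the highest bid at or above the reserve wins and pays the larger of the second-highest bid and the reserve.
Bids ranked: 134 (Brio) > 89 (Meridian) > 78 (Hale) > 69 (Lumen) > 59 (Verdant) > 56 (Willow) > …
Highest eligible bid: Brio at €134.
Second-highest bid €89 is below the reserve €100, so the reserve binds → payment €100.

Brio pays €100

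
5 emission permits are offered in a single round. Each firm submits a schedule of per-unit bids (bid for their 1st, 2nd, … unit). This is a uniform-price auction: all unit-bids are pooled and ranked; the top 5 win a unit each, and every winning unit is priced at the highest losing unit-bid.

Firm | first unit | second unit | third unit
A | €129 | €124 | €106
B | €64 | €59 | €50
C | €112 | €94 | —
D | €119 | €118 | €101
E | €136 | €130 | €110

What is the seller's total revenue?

Total revenue: €590

Merging the schedules and taking the best 5: 136 (E-1), 130 (E-2), 129 (A-1), 124 (A-2), 119 (D-1)
First bid not allocated: €118.
Allocation: A 2, D 1, E 2. Every unit priced at €118.
Revenue = 5 × 118 = €590.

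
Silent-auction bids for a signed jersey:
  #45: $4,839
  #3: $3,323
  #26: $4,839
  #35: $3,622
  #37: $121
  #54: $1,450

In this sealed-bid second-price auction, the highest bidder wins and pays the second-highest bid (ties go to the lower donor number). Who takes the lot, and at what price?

Sealed-bid second-price auction: the highest bidder wins and pays the second-highest bid.
Bids in order: 4,839 (#26) > 4,839 (#45) > 3,622 (#35) > 3,323 (#3) > 1,450 (#54) > 121 (#37)
Tie at $4,839 → #26 wins by tie-break.
Second-price: #26 pays #45's bid of $4,839.

#26 pays $4,839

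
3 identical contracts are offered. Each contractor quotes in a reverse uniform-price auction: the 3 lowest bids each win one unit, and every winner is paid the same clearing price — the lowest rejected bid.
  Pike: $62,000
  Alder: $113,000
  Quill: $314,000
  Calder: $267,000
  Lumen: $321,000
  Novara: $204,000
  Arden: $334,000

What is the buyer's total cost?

Sorting: 62,000 (Pike), 113,000 (Alder), 204,000 (Novara), 267,000 (Calder), 314,000 (Quill), …
Lowest 3: Pike, Alder, Novara.
Lowest unsuccessful bid: $267,000 → clearing price.
Total cost = 3 × $267,000 = $801,000.

Total cost: $801,000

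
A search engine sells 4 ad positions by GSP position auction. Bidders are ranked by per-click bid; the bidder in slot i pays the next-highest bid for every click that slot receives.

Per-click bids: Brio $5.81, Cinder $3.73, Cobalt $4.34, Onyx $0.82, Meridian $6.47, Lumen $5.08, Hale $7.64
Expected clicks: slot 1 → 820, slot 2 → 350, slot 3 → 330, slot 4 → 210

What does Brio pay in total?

Brio pays $1676.40

Per-click bids in order: $7.64 (Hale) > $6.47 (Meridian) > $5.81 (Brio) > $5.08 (Lumen) > $4.34 (Cobalt) > …
Brio holds slot 3 → pays next bid $5.08 × 330 clicks = $1676.40.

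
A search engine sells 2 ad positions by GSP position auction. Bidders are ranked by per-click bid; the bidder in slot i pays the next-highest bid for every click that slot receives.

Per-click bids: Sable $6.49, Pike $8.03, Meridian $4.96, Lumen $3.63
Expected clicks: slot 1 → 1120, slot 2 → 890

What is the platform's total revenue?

Per-click bids in order: $8.03 (Pike) > $6.49 (Sable) > $4.96 (Meridian) > …
Slot 1: Pike pays $6.49 × 1120 = $7268.80
Slot 2: Sable pays $4.96 × 890 = $4414.40
Total = $11683.20

Total revenue: $11683.20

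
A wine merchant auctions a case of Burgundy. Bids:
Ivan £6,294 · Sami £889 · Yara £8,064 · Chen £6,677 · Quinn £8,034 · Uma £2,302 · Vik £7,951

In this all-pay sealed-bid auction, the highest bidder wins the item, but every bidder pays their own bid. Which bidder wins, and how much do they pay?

Sorting bids: 8,064 (Yara) > 8,034 (Quinn) > 7,951 (Vik) > 6,677 (Chen) > 6,294 (Ivan) > 2,302 (Uma) > …
Yara is highest and takes the item; every bidder forfeits their bid.

Yara pays £8,064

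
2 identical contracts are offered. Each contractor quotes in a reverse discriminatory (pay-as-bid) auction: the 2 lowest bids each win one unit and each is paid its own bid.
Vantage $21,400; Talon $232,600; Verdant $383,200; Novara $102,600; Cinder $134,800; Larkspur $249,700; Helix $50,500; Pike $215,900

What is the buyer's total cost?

Ordering the bids: 21,400 (Vantage), 50,500 (Helix), 102,600 (Novara), 134,800 (Cinder), …
Winners (2 units): Vantage, Helix.
Total cost = 21,400 + 50,500 = $71,900.

Total cost: $71,900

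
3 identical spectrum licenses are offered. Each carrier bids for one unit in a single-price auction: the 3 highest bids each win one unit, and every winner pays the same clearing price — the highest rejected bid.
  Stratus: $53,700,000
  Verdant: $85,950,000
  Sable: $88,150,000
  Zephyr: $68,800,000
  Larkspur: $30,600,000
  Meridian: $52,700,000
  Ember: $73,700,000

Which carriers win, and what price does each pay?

Sorting: 88,150,000 (Sable), 85,950,000 (Verdant), 73,700,000 (Ember), 68,800,000 (Zephyr), 53,700,000 (Stratus), …
The 3 highest are Sable, Verdant, Ember.
First losing bid is Zephyr's $68,800,000, which sets the uniform price.

Sable, Verdant, Ember; each pays $68,800,000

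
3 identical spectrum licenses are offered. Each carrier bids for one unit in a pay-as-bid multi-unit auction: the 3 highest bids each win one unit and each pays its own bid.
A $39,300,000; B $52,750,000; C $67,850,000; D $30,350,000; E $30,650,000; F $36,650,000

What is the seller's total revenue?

Total revenue: $159,900,000

Ordering the bids: 67,850,000 (C), 52,750,000 (B), 39,300,000 (A), 36,650,000 (F), 30,650,000 (E), …
Winners (3 units): C, B, A.
Total revenue = 67,850,000 + 52,750,000 + 39,300,000 = $159,900,000.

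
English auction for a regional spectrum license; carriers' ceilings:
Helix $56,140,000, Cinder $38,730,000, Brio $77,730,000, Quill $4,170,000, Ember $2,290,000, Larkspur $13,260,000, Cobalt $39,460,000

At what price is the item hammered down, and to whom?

Sorting limits: 77,730,000 (Brio) > 56,140,000 (Helix) > 39,460,000 (Cobalt) > 38,730,000 (Cinder) > 13,260,000 (Larkspur) > 4,170,000 (Quill) > …
Once the price passes $56,140,000, only Brio is left; the hammer falls at Helix's limit of $56,140,000.

Brio wins at $56,140,000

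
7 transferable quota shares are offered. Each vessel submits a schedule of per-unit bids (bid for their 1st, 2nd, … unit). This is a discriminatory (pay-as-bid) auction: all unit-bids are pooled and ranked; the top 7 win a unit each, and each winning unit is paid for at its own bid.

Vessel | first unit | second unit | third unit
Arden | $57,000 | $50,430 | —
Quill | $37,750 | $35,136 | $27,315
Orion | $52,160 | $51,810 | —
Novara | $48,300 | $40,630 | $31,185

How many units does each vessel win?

All unit-bids, highest first — top 7: 57,000 (Arden-1), 52,160 (Orion-1), 51,810 (Orion-2), 50,430 (Arden-2), 48,300 (Novara-1), 40,630 (Novara-2), 37,750 (Quill-1)
Next rejected bid: $35,136 (not a price — pay-as-bid).
Allocation: Arden 2, Novara 2, Orion 2, Quill 1.

Arden 2, Novara 2, Orion 2, Quill 1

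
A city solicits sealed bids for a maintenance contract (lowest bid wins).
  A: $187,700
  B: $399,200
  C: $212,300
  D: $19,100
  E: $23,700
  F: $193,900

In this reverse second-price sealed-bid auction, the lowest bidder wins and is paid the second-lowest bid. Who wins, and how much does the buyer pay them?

Sorting bids: 19,100 (D) < 23,700 (E) < 187,700 (A) < 193,900 (F) < 212,300 (C) < 399,200 (B)
D wins with the lowest bid; price is set by the runner-up at $23,700.

D is paid $23,700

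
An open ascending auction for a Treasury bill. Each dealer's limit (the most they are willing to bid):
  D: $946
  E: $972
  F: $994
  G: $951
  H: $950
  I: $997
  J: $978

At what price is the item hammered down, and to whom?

Ascending (English) auction: the price rises until one bidder remains; the winner pays the price at which the last rival dropped out.
Limits ranked: 997 (I) > 994 (F) > 978 (J) > 972 (E) > 951 (G) > 950 (H) > …
Bidding ends when F exits at $994; I takes it.

I wins at $994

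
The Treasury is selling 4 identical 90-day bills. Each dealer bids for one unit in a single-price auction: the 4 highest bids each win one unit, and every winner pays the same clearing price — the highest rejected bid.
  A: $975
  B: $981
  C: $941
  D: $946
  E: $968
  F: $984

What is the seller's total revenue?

Total revenue: $3,784

Ordering the bids: 984 (F), 981 (B), 975 (A), 968 (E), 946 (D), 941 (C)
Winners (4 units): F, B, A, E.
First losing bid is D's $946, which sets the uniform price.
Total revenue = 4 × $946 = $3,784.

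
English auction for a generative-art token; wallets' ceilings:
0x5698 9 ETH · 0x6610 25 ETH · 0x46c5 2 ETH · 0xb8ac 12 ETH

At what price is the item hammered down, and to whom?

0x6610 wins at 12 ETH

Sorting limits: 25 (0x6610) > 12 (0xb8ac) > 9 (0x5698) > 2 (0x46c5)
0xb8ac is the last rival to drop out, at 12 ETH; 0x6610 remains and wins at that price.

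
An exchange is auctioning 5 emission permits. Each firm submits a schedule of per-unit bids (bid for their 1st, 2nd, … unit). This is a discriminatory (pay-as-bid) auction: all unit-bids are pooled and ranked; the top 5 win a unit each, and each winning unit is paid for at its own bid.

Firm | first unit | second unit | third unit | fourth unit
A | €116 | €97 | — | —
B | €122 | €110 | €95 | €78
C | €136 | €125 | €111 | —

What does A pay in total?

A pays €116

Merging the schedules and taking the best 5: 136 (C-1), 125 (C-2), 122 (B-1), 116 (A-1), 111 (C-3)
Next rejected bid: €110 (not a price — pay-as-bid).
A's winning unit-bids: 116 = €116.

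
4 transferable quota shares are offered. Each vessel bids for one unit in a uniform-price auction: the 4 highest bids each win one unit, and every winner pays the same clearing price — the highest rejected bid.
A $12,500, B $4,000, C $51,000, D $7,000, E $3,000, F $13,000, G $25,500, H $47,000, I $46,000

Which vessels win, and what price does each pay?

Ordering the bids: 51,000 (C), 47,000 (H), 46,000 (I), 25,500 (G), 13,000 (F), 12,500 (A), …
The 4 highest are C, H, I, G.
Clearing price = highest rejected bid = $13,000.

C, H, I, G; each pays $13,000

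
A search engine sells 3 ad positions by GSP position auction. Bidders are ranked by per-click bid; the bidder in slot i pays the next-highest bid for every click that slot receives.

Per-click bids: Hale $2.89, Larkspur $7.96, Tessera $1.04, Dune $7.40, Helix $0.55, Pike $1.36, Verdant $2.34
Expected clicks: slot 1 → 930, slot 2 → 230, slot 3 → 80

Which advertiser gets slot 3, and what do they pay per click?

Ranked by bid: $7.96 (Larkspur) > $7.40 (Dune) > $2.89 (Hale) > $2.34 (Verdant) > …
Slot 3 goes to the third-ranked bidder, Hale, who pays the next bid down: $2.34/click.

Hale; $2.34 per click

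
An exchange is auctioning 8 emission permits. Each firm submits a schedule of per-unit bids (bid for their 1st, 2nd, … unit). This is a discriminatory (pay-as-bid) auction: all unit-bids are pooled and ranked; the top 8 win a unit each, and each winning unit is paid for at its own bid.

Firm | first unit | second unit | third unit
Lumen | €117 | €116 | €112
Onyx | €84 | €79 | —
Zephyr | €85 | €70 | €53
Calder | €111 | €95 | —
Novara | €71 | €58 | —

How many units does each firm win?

Calder 2, Lumen 3, Onyx 2, Zephyr 1

Pooled unit-bids ranked (top 8): 117 (Lumen-1), 116 (Lumen-2), 112 (Lumen-3), 111 (Calder-1), 95 (Calder-2), 85 (Zephyr-1), 84 (Onyx-1), 79 (Onyx-2)
Next rejected bid: €71 (not a price — pay-as-bid).
Allocation: Calder 2, Lumen 3, Onyx 2, Zephyr 1.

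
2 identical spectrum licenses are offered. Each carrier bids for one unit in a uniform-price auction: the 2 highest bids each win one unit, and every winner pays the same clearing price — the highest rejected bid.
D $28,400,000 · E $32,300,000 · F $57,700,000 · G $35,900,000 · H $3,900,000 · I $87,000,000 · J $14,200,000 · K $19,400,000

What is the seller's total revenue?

Total revenue: $71,800,000

Bids ranked high→low: 87,000,000 (I), 57,700,000 (F), 35,900,000 (G), 32,300,000 (E), …
Top 2: I, F.
First losing bid is G's $35,900,000, which sets the uniform price.
Total revenue = 2 × $35,900,000 = $71,800,000.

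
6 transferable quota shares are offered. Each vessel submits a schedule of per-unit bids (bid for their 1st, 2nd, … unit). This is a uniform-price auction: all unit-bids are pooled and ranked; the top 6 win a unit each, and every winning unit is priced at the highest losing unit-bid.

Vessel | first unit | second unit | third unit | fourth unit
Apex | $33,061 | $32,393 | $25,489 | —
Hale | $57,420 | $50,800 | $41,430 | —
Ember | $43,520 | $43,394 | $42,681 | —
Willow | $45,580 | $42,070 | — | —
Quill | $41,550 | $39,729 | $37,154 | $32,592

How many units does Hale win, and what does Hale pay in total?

Pooled unit-bids ranked (top 6): 57,420 (Hale-1), 50,800 (Hale-2), 45,580 (Willow-1), 43,520 (Ember-1), 43,394 (Ember-2), 42,681 (Ember-3)
The (k+1)-th unit-bid is $42,070.
Hale wins 2 unit(s) at $42,070 each.

Hale: 2 units, pays $84,140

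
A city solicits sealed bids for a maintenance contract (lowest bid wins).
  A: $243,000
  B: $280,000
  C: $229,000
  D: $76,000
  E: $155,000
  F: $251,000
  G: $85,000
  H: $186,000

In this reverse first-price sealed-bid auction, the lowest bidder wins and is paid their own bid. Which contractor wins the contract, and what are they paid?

D is paid $76,000

Rule: the lowest bidder wins and is paid their own bid.
Sorting bids: 76,000 (D) < 85,000 (G) < 155,000 (E) < 186,000 (H) < 229,000 (C) < 243,000 (A) < …
D is lowest → is paid own bid, $76,000.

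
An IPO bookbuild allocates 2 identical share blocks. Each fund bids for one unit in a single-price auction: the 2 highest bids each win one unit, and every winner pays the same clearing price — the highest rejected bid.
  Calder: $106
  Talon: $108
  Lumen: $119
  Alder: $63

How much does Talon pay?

Bids ranked high→low: 119 (Lumen), 108 (Talon), 106 (Calder), 63 (Alder)
The 2 highest are Lumen, Talon.
Clearing price = highest rejected bid = $106.
Talon wins → pays $106.

Talon pays $106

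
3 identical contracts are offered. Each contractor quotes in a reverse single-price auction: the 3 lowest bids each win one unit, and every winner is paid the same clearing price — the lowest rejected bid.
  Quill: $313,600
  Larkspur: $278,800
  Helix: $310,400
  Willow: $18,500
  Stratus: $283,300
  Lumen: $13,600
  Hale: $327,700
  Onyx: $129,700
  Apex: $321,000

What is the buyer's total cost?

Bids ranked low→high: 13,600 (Lumen), 18,500 (Willow), 129,700 (Onyx), 278,800 (Larkspur), 283,300 (Stratus), …
The 3 lowest are Lumen, Willow, Onyx.
First losing bid is Larkspur's $278,800, which sets the uniform price.
Total cost = 3 × $278,800 = $836,400.

Total cost: $836,400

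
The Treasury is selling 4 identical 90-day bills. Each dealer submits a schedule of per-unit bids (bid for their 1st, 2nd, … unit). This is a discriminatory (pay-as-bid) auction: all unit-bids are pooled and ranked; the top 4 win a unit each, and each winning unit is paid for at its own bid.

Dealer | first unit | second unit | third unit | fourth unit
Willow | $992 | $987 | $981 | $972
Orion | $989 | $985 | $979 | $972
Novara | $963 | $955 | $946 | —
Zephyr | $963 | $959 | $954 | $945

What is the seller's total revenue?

Total revenue: $3,953

Pooled unit-bids ranked (top 4): 992 (Willow-1), 989 (Orion-1), 987 (Willow-2), 985 (Orion-2)
Next rejected bid: $981 (not a price — pay-as-bid).
Each winning unit pays its own bid.
Revenue = 992 + 989 + 987 + 985 = $3,953.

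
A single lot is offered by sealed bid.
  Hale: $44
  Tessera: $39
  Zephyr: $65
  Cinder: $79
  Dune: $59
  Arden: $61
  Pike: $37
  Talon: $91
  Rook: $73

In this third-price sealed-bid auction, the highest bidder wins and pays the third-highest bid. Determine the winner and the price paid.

Talon pays $73

Rule: the highest bidder wins and pays the third-highest bid.
Bids ranked: 91 (Talon) > 79 (Cinder) > 73 (Rook) > 65 (Zephyr) > 61 (Arden) > 59 (Dune) > …
Talon wins; payment is bid #3 in the ranking = $73.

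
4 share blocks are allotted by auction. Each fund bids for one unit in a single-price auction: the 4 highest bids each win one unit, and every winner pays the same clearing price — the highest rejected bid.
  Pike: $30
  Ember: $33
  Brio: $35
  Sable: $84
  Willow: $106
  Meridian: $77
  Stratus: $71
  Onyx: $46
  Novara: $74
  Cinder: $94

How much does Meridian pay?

Meridian pays $74

Sorting: 106 (Willow), 94 (Cinder), 84 (Sable), 77 (Meridian), 74 (Novara), 71 (Stratus), …
The 4 highest are Willow, Cinder, Sable, Meridian.
Highest unsuccessful bid: $74 → clearing price.
Meridian wins → pays $74.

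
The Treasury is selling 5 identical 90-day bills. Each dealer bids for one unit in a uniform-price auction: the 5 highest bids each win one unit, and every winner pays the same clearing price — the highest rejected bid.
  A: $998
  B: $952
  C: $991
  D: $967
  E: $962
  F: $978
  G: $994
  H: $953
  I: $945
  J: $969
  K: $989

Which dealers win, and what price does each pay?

A, G, C, K, F; each pays $969

Sorting: 998 (A), 994 (G), 991 (C), 989 (K), 978 (F), 969 (J), 967 (D), …
Winners (5 units): A, G, C, K, F.
Highest unsuccessful bid: $969 → clearing price.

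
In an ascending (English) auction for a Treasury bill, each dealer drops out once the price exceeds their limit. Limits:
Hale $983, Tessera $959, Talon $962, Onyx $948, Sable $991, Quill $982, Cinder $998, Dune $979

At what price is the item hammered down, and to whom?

Limits in order: 998 (Cinder) > 991 (Sable) > 983 (Hale) > 982 (Quill) > 979 (Dune) > 962 (Talon) > …
Once the price passes $991, only Cinder is left; the hammer falls at Sable's limit of $991.

Cinder wins at $991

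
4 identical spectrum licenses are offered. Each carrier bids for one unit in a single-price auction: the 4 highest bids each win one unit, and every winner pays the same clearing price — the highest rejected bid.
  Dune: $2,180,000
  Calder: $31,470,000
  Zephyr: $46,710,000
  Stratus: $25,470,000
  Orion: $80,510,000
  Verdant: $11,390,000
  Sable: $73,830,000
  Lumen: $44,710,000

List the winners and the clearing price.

Sorting: 80,510,000 (Orion), 73,830,000 (Sable), 46,710,000 (Zephyr), 44,710,000 (Lumen), 31,470,000 (Calder), 25,470,000 (Stratus), …
The 4 highest are Orion, Sable, Zephyr, Lumen.
First losing bid is Calder's $31,470,000, which sets the uniform price.

Orion, Sable, Zephyr, Lumen; each pays $31,470,000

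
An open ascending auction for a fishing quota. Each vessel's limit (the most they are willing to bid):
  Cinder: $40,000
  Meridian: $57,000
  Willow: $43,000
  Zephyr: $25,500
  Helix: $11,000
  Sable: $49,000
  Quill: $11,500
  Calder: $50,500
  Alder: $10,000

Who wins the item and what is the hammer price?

Meridian wins at $50,500

Sorting limits: 57,000 (Meridian) > 50,500 (Calder) > 49,000 (Sable) > 43,000 (Willow) > 40,000 (Cinder) > 25,500 (Zephyr) > …
Once the price passes $50,500, only Meridian is left; the hammer falls at Calder's limit of $50,500.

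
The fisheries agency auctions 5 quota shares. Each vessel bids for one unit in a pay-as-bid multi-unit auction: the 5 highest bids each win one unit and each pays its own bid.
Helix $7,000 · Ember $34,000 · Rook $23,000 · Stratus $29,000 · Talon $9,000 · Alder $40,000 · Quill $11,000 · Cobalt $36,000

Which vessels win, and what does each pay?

Sorting: 40,000 (Alder), 36,000 (Cobalt), 34,000 (Ember), 29,000 (Stratus), 23,000 (Rook), 11,000 (Quill), 9,000 (Talon), …
Top 5: Alder, Cobalt, Ember, Stratus, Rook.
Each winner pays its own bid: Alder $40,000, Cobalt $36,000, Ember $34,000, Stratus $29,000, Rook $23,000.

Alder $40,000, Cobalt $36,000, Ember $34,000, Stratus $29,000, Rook $23,000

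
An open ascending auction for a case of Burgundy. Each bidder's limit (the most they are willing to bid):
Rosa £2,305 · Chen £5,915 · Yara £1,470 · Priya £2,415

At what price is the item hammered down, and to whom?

Sorting limits: 5,915 (Chen) > 2,415 (Priya) > 2,305 (Rosa) > 1,470 (Yara)
Priya is the last rival to drop out, at £2,415; Chen remains and wins at that price.

Chen wins at £2,415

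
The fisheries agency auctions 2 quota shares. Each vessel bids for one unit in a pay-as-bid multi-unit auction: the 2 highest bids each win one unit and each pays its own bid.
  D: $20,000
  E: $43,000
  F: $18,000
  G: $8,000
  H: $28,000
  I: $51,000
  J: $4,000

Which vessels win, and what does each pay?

I $51,000, E $43,000

Sorting: 51,000 (I), 43,000 (E), 28,000 (H), 20,000 (D), …
Winners (2 units): I, E.
Each winner pays its own bid: I $51,000, E $43,000.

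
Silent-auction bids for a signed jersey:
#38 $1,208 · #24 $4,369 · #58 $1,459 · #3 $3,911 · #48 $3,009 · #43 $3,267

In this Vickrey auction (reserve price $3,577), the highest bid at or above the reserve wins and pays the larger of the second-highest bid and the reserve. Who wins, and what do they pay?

#24 pays $3,911

Bids in order: 4,369 (#24) > 3,911 (#3) > 3,267 (#43) > 3,009 (#48) > 1,459 (#58) > 1,208 (#38)
Highest eligible bid: #24 at $4,369.
max(second-highest $3,911, reserve $3,577) = $3,911; the reserve does not bind.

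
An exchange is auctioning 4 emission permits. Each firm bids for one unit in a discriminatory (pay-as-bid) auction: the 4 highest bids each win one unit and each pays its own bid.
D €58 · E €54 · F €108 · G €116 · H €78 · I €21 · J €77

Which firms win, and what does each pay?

G €116, F €108, H €78, J €77

Bids ranked high→low: 116 (G), 108 (F), 78 (H), 77 (J), 58 (D), 54 (E), …
Top 4: G, F, H, J.
Each winner pays its own bid: G €116, F €108, H €78, J €77.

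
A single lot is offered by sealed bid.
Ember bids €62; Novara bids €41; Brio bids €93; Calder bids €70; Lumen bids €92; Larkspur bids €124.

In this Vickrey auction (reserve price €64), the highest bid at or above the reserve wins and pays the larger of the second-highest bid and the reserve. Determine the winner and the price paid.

Vickrey auction (reserve price €64): the highest bid at or above the reserve wins and pays the larger of the second-highest bid and the reserve.
Sorting bids: 124 (Larkspur) > 93 (Brio) > 92 (Lumen) > 70 (Calder) > 62 (Ember) > 41 (Novara)
Larkspur has the top bid at or above the reserve (€124).
Second-highest bid €93 exceeds the reserve €64 → payment €93.

Larkspur pays €93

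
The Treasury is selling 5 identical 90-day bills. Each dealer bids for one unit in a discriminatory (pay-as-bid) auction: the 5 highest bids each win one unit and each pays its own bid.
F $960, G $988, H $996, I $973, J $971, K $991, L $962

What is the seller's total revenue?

Total revenue: $4,919

Ordering the bids: 996 (H), 991 (K), 988 (G), 973 (I), 971 (J), 962 (L), 960 (F)
The 5 highest are H, K, G, I, J.
Total revenue = 996 + 991 + 988 + 973 + 971 = $4,919.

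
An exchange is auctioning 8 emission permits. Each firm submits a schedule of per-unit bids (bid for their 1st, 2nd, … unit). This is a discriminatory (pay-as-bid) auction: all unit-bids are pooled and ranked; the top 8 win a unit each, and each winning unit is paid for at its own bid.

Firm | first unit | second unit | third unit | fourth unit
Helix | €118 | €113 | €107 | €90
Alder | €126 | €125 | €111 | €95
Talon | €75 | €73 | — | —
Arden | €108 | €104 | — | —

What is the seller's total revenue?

Total revenue: €912

All unit-bids, highest first — top 8: 126 (Alder-1), 125 (Alder-2), 118 (Helix-1), 113 (Helix-2), 111 (Alder-3), 108 (Arden-1), 107 (Helix-3), 104 (Arden-2)
Next rejected bid: €95 (not a price — pay-as-bid).
Each winning unit pays its own bid.
Revenue = 126 + 125 + 118 + 113 + 111 + 108 + 107 + 104 = €912.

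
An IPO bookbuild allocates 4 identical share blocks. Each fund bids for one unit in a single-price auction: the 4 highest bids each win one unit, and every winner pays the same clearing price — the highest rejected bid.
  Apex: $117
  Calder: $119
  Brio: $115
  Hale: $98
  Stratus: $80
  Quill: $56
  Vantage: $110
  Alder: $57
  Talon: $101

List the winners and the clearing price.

Calder, Apex, Brio, Vantage; each pays $101

Bids ranked high→low: 119 (Calder), 117 (Apex), 115 (Brio), 110 (Vantage), 101 (Talon), 98 (Hale), …
The 4 highest are Calder, Apex, Brio, Vantage.
First losing bid is Talon's $101, which sets the uniform price.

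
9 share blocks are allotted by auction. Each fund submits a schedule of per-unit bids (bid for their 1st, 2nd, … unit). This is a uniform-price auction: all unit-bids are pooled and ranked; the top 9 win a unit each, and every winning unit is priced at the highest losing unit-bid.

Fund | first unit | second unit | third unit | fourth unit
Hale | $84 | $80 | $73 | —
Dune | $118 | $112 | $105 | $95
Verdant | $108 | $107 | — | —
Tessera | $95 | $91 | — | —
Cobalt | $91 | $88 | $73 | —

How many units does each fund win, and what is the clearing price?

Cobalt 1, Dune 4, Tessera 2, Verdant 2; clearing price $88

Merging the schedules and taking the best 9: 118 (Dune-1), 112 (Dune-2), 108 (Verdant-1), 107 (Verdant-2), 105 (Dune-3), 95 (Dune-4), 95 (Tessera-1), 91 (Tessera-2), 91 (Cobalt-1)
First bid not allocated: $88.
Allocation: Cobalt 1, Dune 4, Tessera 2, Verdant 2.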